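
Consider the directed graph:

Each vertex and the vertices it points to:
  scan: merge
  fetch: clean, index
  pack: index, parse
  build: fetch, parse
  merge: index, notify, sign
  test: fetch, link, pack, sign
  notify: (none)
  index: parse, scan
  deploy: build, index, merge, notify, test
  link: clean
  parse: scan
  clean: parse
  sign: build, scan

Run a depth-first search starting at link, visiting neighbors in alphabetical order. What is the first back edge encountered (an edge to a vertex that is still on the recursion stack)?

DFS from link (visiting neighbors in alphabetical order); mark gray on enter, black on exit:
link gray
  clean gray
    parse gray
      scan gray
        merge gray
          index gray
            index→parse: parse is gray → back edge
First back edge: index → parse.

index→parse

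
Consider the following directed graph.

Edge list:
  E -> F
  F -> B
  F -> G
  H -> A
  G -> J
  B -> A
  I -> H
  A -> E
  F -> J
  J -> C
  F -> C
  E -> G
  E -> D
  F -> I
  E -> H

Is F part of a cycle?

F is on a cycle iff F can reach itself via ≥1 edge.
F → B → A → E → F — yes.

Yes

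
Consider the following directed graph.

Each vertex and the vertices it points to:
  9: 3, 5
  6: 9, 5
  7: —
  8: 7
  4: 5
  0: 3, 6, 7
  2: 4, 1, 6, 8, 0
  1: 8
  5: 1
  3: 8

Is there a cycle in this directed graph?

No

DFS with white/gray/black marking, starting from 5:
5 gray
  1 gray
    8 gray
      7 gray
      7 black
    8 black
  1 black
5 black
9 gray
  3 gray
    3→8: 8 black — skip
  3 black
  9→5: 5 black — skip
9 black
6 gray
  6→9: 9 black — skip
  6→5: 5 black — skip
6 black
4 gray
  4→5: 5 black — skip
4 black
0 gray
  0→3: 3 black — skip
  0→6: 6 black — skip
  0→7: 7 black — skip
0 black
2 gray
  2→4: 4 black — skip
  2→1: 1 black — skip
  2→6: 6 black — skip
  2→8: 8 black — skip
  2→0: 0 black — skip
2 black
Every edge goes to a white or black vertex — no back edge, so the graph is acyclic.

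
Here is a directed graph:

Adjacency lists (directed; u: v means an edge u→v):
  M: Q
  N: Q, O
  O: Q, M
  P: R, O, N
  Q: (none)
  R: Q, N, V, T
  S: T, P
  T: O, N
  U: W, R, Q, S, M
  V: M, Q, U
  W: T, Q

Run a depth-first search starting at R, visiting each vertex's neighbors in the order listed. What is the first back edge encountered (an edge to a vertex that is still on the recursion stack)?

U→R

DFS from R (visiting each vertex's neighbors in the order listed); mark gray on enter, black on exit:
R gray
  Q gray
  Q black
  N gray
    N→Q: Q black — skip
    O gray
      O→Q: Q black — skip
      M gray
        M→Q: Q black — skip
      M black
    O black
  N black
  V gray
    V→M: M black — skip
    V→Q: Q black — skip
    U gray
      W gray
        T gray
          T→O: O black — skip
          T→N: N black — skip
        T black
        W→Q: Q black — skip
      W black
      U→R: R is gray → back edge
First back edge: U → R.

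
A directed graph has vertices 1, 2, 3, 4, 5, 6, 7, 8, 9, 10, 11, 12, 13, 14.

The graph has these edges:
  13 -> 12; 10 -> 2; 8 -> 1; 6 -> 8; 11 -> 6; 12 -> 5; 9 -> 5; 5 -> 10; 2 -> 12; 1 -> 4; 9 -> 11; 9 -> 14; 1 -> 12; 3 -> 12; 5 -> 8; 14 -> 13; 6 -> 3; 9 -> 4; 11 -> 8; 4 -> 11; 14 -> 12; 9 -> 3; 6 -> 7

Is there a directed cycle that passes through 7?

7 lies on a cycle iff there is a path from 7 back to itself.
Exploring from 7, it never reaches itself; equivalently, its strongly connected component is a singleton.

No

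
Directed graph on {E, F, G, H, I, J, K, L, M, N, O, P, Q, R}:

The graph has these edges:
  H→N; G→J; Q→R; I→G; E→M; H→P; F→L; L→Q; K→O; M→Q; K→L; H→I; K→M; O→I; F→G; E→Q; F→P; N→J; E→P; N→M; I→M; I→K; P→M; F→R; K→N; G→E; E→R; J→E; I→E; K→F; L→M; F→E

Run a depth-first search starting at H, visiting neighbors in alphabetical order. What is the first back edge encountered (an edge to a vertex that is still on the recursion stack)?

O->I

DFS from H (visiting neighbors in alphabetical order); mark gray on enter, black on exit:
H gray
  I gray
    E gray
      M gray
        Q gray
          R gray
          R black
        Q black
      M black
      P gray
        P→M: M black — skip
      P black
      E→Q: Q black — skip
      E→R: R black — skip
    E black
    G gray
      G→E: E black — skip
      J gray
        J→E: E black — skip
      J black
    G black
    K gray
      F gray
        F→E: E black — skip
        F→G: G black — skip
        L gray
          L→M: M black — skip
          L→Q: Q black — skip
        L black
        F→P: P black — skip
        F→R: R black — skip
      F black
      K→L: L black — skip
      K→M: M black — skip
      N gray
        N→J: J black — skip
        N→M: M black — skip
      N black
      O gray
        O→I: I is gray → back edge
First back edge: O → I.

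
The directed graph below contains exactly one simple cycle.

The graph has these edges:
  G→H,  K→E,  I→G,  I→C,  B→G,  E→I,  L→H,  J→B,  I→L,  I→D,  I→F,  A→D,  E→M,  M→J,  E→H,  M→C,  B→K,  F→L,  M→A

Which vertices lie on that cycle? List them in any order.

DFS with gray/black marking from E:
E gray
  M gray
    J gray
      B gray
        K gray
          K→E: E is gray → back edge
Back edge closes the cycle E → M → J → B → K → E; its vertices are {B, E, J, K, M}.

B, E, J, K, M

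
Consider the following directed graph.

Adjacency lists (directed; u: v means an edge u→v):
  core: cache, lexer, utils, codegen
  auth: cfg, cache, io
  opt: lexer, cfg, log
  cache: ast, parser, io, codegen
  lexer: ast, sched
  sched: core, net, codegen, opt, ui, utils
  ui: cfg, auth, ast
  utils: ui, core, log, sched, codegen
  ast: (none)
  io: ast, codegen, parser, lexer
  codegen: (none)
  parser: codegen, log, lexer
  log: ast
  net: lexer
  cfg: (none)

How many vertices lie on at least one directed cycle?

11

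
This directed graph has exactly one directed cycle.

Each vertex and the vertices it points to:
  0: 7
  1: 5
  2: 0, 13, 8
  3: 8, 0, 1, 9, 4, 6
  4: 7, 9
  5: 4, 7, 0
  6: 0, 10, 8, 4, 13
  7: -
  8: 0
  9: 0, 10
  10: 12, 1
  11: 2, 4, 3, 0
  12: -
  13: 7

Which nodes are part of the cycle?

1, 4, 5, 9, 10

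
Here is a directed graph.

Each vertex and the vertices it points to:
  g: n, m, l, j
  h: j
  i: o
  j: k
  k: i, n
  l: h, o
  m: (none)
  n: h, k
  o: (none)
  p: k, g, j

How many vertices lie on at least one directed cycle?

4

A vertex is on a directed cycle iff it belongs to a strongly connected component of size ≥ 2 (or has a self-loop).
The vertices on cycles are {h, j, k, n} — 4 in total.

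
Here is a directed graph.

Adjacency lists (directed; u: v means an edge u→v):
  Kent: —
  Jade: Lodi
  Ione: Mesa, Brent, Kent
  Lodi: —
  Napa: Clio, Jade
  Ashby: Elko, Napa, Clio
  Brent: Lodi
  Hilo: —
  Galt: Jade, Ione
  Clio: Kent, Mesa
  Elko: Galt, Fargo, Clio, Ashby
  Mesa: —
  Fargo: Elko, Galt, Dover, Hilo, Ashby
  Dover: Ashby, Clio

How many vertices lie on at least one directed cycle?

4

A vertex is on a directed cycle iff it belongs to a strongly connected component of size ≥ 2 (or has a self-loop).
The vertices on cycles are {Elko, Ashby, Dover, Fargo} — 4 in total.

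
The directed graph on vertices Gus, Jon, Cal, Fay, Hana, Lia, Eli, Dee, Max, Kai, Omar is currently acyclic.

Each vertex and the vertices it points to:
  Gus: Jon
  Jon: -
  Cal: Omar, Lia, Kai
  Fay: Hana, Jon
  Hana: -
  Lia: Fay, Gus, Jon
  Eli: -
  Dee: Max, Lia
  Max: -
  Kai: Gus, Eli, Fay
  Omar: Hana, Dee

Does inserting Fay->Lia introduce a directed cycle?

Yes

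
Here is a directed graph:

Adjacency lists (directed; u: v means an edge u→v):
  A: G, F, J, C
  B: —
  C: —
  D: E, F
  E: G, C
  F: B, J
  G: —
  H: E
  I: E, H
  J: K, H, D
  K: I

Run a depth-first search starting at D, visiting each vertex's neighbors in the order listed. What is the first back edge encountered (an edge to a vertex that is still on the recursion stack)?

DFS from D (visiting each vertex's neighbors in the order listed); mark gray on enter, black on exit:
D gray
  E gray
    G gray
    G black
    C gray
    C black
  E black
  F gray
    B gray
    B black
    J gray
      K gray
        I gray
          I→E: E black — skip
          H gray
            H→E: E black — skip
          H black
        I black
      K black
      J→H: H black — skip
      J→D: D is gray → back edge
First back edge: J → D.

J→D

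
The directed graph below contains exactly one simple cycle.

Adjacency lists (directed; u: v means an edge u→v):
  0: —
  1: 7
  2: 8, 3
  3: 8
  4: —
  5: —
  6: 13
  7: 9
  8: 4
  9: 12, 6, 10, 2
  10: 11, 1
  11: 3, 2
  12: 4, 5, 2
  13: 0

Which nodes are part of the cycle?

1, 7, 9, 10

DFS with gray/black marking from 9:
9 gray
  12 gray
    4 gray
    4 black
    5 gray
    5 black
    2 gray
      8 gray
        8→4: 4 black — skip
      8 black
      3 gray
        3→8: 8 black — skip
      3 black
    2 black
  12 black
  6 gray
    13 gray
      0 gray
      0 black
    13 black
  6 black
  10 gray
    11 gray
      11→3: 3 black — skip
      11→2: 2 black — skip
    11 black
    1 gray
      7 gray
        7→9: 9 is gray → back edge
Back edge closes the cycle 9 → 10 → 1 → 7 → 9; its vertices are {1, 7, 9, 10}.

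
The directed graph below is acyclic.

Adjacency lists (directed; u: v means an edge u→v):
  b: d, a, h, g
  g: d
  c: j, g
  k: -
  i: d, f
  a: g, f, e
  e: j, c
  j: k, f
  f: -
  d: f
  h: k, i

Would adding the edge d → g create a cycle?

Yes

Adding d→g creates a cycle iff g can already reach d.
Path from g: g → d.
So g → … → d → g is a cycle.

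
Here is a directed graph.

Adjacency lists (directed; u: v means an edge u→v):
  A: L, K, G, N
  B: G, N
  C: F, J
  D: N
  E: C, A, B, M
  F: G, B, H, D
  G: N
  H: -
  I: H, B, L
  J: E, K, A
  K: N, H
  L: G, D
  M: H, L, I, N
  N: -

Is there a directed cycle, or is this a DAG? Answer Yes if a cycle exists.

DFS with white/gray/black marking, starting from M:
M gray
  H gray
  H black
  L gray
    G gray
      N gray
      N black
    G black
    D gray
      D→N: N black — skip
    D black
  L black
  I gray
    I→H: H black — skip
    B gray
      B→G: G black — skip
      B→N: N black — skip
    B black
    I→L: L black — skip
  I black
  M→N: N black — skip
M black
A gray
  A→L: L black — skip
  K gray
    K→N: N black — skip
    K→H: H black — skip
  K black
  A→G: G black — skip
  A→N: N black — skip
A black
C gray
  F gray
    F→G: G black — skip
    F→B: B black — skip
    F→H: H black — skip
    F→D: D black — skip
  F black
  J gray
    E gray
      E→C: C is gray → back edge
Back edge found, so a cycle exists: C → J → E → C.

Yes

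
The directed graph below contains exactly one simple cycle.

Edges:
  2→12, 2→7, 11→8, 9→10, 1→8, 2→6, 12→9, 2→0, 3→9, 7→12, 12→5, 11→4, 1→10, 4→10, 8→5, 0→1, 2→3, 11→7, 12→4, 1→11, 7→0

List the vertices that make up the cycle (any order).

DFS with gray/black marking from 7:
7 gray
  0 gray
    1 gray
      8 gray
        5 gray
        5 black
      8 black
      11 gray
        11→7: 7 is gray → back edge
Back edge closes the cycle 7 → 0 → 1 → 11 → 7; its vertices are {0, 1, 7, 11}.

0, 1, 7, 11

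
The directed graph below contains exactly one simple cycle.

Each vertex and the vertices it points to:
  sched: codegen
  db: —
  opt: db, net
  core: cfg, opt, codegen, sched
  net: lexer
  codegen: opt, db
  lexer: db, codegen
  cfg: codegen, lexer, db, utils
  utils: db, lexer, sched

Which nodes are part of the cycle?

net, opt, lexer, codegen

DFS with gray/black marking from opt:
opt gray
  db gray
  db black
  net gray
    lexer gray
      lexer→db: db black — skip
      codegen gray
        codegen→opt: opt is gray → back edge
Back edge closes the cycle opt → net → lexer → codegen → opt; its vertices are {net, opt, lexer, codegen}.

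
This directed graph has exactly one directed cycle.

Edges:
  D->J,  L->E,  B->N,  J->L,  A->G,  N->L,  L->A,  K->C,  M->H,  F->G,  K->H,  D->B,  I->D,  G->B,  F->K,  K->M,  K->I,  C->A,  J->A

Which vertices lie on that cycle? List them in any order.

DFS with gray/black marking from G:
G gray
  B gray
    N gray
      L gray
        E gray
        E black
        A gray
          A→G: G is gray → back edge
Back edge closes the cycle G → B → N → L → A → G; its vertices are {A, B, G, L, N}.

A, B, G, L, N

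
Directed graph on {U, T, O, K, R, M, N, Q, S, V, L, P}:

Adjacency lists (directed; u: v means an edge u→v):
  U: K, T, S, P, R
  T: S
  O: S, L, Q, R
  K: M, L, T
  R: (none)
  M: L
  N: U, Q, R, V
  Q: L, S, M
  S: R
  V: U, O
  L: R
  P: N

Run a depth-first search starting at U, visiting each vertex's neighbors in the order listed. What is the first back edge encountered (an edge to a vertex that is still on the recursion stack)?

N→U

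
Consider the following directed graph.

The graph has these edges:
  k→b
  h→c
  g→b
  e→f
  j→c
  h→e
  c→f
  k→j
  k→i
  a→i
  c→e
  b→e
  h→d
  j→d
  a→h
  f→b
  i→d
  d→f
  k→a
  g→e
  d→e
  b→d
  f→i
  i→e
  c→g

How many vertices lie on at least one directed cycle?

5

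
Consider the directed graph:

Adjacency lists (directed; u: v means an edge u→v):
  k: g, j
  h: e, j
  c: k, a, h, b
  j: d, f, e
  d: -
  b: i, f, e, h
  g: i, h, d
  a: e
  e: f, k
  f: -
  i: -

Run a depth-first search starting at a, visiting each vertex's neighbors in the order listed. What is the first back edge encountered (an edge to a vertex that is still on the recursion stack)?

DFS from a (visiting each vertex's neighbors in the order listed); mark gray on enter, black on exit:
a gray
  e gray
    f gray
    f black
    k gray
      g gray
        i gray
        i black
        h gray
          h→e: e is gray → back edge
First back edge: h → e.

h→e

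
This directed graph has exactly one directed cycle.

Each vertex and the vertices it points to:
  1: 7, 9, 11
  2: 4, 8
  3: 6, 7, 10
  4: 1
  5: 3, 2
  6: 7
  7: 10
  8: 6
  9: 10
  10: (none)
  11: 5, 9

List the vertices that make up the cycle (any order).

1, 2, 4, 5, 11

DFS with gray/black marking from 1:
1 gray
  7 gray
    10 gray
    10 black
  7 black
  9 gray
    9→10: 10 black — skip
  9 black
  11 gray
    5 gray
      3 gray
        6 gray
          6→7: 7 black — skip
        6 black
        3→7: 7 black — skip
        3→10: 10 black — skip
      3 black
      2 gray
        4 gray
          4→1: 1 is gray → back edge
Back edge closes the cycle 1 → 11 → 5 → 2 → 4 → 1; its vertices are {1, 2, 4, 5, 11}.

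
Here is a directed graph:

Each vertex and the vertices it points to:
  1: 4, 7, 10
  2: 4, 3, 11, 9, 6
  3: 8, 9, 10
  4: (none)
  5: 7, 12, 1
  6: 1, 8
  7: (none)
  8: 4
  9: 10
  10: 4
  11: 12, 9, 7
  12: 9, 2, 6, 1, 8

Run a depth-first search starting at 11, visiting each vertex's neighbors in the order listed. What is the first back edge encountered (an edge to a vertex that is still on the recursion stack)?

DFS from 11 (visiting each vertex's neighbors in the order listed); mark gray on enter, black on exit:
11 gray
  12 gray
    9 gray
      10 gray
        4 gray
        4 black
      10 black
    9 black
    2 gray
      2→4: 4 black — skip
      3 gray
        8 gray
          8→4: 4 black — skip
        8 black
        3→9: 9 black — skip
        3→10: 10 black — skip
      3 black
      2→11: 11 is gray → back edge
First back edge: 2 → 11.

2→11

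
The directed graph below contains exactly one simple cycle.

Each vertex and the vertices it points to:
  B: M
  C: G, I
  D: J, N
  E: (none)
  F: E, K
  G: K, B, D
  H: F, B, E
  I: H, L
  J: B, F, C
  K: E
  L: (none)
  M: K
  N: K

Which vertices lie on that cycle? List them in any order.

C, D, G, J

DFS with gray/black marking from D:
D gray
  J gray
    B gray
      M gray
        K gray
          E gray
          E black
        K black
      M black
    B black
    F gray
      F→E: E black — skip
      F→K: K black — skip
    F black
    C gray
      G gray
        G→K: K black — skip
        G→B: B black — skip
        G→D: D is gray → back edge
Back edge closes the cycle D → J → C → G → D; its vertices are {C, D, G, J}.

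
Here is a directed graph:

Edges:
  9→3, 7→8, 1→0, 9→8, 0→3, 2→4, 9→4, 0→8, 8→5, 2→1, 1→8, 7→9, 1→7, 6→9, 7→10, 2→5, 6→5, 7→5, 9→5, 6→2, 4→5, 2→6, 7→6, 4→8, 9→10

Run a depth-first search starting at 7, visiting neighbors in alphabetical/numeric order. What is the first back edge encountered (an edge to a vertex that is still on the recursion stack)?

1→7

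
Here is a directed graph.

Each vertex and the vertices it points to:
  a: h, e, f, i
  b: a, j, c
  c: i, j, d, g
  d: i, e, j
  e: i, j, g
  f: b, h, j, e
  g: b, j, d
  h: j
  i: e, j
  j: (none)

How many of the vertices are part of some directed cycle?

8

A vertex is on a directed cycle iff it belongs to a strongly connected component of size ≥ 2 (or has a self-loop).
The vertices on cycles are {a, b, c, d, e, f, g, i} — 8 in total.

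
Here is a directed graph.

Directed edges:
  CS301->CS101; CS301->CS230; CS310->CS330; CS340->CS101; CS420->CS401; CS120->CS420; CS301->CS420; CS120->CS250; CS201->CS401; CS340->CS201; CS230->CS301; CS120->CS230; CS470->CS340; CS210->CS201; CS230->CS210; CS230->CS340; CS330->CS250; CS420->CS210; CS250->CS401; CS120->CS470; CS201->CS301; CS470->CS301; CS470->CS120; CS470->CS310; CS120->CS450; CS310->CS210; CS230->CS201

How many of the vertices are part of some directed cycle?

A vertex is on a directed cycle iff it belongs to a strongly connected component of size ≥ 2 (or has a self-loop).
The vertices on cycles are {CS120, CS201, CS210, CS230, CS301, CS340, CS420, CS470} — 8 in total.

8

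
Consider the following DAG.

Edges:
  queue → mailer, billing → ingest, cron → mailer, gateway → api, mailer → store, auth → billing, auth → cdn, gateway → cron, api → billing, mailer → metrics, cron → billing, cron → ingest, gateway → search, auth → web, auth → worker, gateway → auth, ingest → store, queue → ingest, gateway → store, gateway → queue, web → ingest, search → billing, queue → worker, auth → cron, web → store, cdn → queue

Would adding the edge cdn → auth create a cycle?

Yes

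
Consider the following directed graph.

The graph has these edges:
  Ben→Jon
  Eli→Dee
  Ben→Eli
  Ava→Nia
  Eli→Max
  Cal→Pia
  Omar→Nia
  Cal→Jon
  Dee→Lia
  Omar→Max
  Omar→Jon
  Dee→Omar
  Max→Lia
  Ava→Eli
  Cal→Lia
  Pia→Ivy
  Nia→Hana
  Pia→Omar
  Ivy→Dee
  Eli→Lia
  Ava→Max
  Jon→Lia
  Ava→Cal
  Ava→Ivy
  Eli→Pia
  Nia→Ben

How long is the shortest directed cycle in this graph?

For each vertex v, BFS finds the shortest path from v back to v.
The shortest such closed walk is Nia → Ben → Eli → Dee → Omar → Nia, length 5.

5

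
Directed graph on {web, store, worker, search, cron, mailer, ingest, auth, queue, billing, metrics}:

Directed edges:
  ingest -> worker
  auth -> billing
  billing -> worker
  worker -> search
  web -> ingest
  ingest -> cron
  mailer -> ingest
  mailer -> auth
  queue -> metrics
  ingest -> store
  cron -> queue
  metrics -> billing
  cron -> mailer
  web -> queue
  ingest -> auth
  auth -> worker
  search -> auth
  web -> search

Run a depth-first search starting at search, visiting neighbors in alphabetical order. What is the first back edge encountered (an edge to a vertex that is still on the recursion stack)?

worker→search

DFS from search (visiting neighbors in alphabetical order); mark gray on enter, black on exit:
search gray
  auth gray
    billing gray
      worker gray
        worker→search: search is gray → back edge
First back edge: worker → search.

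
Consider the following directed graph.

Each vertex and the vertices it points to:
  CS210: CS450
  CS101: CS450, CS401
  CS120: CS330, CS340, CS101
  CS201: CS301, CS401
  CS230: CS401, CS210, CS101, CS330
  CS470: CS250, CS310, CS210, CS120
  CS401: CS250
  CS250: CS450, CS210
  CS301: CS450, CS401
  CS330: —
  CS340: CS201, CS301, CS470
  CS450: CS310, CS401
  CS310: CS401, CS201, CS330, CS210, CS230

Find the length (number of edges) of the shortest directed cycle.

3

For each vertex v, BFS finds the shortest path from v back to v.
The shortest such closed walk is CS470 → CS120 → CS340 → CS470, length 3.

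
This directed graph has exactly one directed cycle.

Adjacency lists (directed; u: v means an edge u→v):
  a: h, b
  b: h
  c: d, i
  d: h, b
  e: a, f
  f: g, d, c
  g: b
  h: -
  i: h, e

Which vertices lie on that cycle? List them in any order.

DFS with gray/black marking from e:
e gray
  a gray
    h gray
    h black
    b gray
      b→h: h black — skip
    b black
  a black
  f gray
    g gray
      g→b: b black — skip
    g black
    d gray
      d→h: h black — skip
      d→b: b black — skip
    d black
    c gray
      c→d: d black — skip
      i gray
        i→h: h black — skip
        i→e: e is gray → back edge
Back edge closes the cycle e → f → c → i → e; its vertices are {c, e, f, i}.

c, e, f, i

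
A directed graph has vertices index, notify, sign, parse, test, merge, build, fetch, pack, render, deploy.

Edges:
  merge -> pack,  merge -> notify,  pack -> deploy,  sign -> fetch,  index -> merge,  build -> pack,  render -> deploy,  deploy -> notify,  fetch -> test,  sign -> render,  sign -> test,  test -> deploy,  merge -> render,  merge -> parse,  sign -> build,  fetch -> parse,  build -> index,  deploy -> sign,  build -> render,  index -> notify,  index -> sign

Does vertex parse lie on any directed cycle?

No

parse lies on a cycle iff there is a path from parse back to itself.
Exploring from parse, it never reaches itself; equivalently, its strongly connected component is a singleton.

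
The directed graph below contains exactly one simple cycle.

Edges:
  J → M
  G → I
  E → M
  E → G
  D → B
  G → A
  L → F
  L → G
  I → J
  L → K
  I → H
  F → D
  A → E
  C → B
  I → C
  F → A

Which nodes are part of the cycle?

A, E, G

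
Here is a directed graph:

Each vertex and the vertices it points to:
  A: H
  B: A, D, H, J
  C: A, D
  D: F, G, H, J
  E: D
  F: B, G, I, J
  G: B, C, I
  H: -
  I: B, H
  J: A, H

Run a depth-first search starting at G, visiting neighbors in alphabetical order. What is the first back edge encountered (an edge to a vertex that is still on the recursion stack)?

DFS from G (visiting neighbors in alphabetical order); mark gray on enter, black on exit:
G gray
  B gray
    A gray
      H gray
      H black
    A black
    D gray
      F gray
        F→B: B is gray → back edge
First back edge: F → B.

F→B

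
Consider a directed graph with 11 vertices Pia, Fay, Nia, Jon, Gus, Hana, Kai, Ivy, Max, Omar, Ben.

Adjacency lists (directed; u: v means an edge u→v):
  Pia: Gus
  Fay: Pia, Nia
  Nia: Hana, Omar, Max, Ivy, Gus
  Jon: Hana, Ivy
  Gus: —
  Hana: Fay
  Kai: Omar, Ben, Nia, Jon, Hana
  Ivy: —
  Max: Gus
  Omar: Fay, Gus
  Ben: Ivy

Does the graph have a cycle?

Yes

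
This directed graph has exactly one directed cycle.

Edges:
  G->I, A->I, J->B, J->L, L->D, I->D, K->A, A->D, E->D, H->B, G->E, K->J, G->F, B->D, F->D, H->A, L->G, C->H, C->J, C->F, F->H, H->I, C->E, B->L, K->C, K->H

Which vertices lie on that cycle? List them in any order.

DFS with gray/black marking from H:
H gray
  A gray
    I gray
      D gray
      D black
    I black
    A→D: D black — skip
  A black
  H→I: I black — skip
  B gray
    L gray
      L→D: D black — skip
      G gray
        G→I: I black — skip
        E gray
          E→D: D black — skip
        E black
        F gray
          F→H: H is gray → back edge
Back edge closes the cycle H → B → L → G → F → H; its vertices are {B, F, G, H, L}.

B, F, G, H, L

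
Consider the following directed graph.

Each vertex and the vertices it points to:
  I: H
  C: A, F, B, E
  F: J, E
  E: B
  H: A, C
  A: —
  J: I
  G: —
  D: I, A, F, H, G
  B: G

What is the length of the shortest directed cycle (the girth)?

For each vertex v, BFS finds the shortest path from v back to v.
The shortest such closed walk is I → H → C → F → J → I, length 5.

5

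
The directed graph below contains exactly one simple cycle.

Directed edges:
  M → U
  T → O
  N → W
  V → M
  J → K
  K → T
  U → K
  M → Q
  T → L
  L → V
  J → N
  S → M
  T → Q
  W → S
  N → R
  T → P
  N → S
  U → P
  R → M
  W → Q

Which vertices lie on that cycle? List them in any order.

K, L, M, T, U, V

DFS with gray/black marking from K:
K gray
  T gray
    Q gray
    Q black
    O gray
    O black
    L gray
      V gray
        M gray
          U gray
            U→K: K is gray → back edge
Back edge closes the cycle K → T → L → V → M → U → K; its vertices are {K, L, M, T, U, V}.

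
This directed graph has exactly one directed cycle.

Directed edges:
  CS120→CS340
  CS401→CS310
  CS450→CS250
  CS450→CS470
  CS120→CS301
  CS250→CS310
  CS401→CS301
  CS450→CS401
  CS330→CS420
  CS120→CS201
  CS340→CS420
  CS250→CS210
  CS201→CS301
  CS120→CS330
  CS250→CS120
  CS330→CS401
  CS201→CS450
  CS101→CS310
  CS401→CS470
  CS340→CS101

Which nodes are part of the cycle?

DFS with gray/black marking from CS450:
CS450 gray
  CS250 gray
    CS120 gray
      CS201 gray
        CS301 gray
        CS301 black
        CS201→CS450: CS450 is gray → back edge
Back edge closes the cycle CS450 → CS250 → CS120 → CS201 → CS450; its vertices are {CS120, CS201, CS250, CS450}.

CS120, CS201, CS250, CS450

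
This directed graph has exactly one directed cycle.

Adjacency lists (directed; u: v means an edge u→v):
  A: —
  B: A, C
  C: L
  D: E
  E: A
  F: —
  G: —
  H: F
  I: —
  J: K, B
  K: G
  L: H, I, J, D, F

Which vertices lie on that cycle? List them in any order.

B, C, J, L

DFS with gray/black marking from L:
L gray
  H gray
    F gray
    F black
  H black
  I gray
  I black
  J gray
    K gray
      G gray
      G black
    K black
    B gray
      A gray
      A black
      C gray
        C→L: L is gray → back edge
Back edge closes the cycle L → J → B → C → L; its vertices are {B, C, J, L}.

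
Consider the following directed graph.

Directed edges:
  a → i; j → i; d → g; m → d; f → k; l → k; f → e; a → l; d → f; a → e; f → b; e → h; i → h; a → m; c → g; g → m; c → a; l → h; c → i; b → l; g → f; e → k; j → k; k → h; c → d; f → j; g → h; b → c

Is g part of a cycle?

Yes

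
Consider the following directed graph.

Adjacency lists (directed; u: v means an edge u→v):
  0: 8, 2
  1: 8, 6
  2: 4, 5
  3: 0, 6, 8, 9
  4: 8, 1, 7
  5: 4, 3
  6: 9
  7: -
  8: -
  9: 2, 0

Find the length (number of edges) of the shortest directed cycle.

For each vertex v, BFS finds the shortest path from v back to v.
The shortest such closed walk is 5 → 3 → 9 → 2 → 5, length 4.

4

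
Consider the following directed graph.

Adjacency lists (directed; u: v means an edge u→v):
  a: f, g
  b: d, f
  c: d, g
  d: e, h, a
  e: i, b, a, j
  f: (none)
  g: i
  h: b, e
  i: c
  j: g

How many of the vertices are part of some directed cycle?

A vertex is on a directed cycle iff it belongs to a strongly connected component of size ≥ 2 (or has a self-loop).
The vertices on cycles are {a, b, c, d, e, g, h, i, j} — 9 in total.

9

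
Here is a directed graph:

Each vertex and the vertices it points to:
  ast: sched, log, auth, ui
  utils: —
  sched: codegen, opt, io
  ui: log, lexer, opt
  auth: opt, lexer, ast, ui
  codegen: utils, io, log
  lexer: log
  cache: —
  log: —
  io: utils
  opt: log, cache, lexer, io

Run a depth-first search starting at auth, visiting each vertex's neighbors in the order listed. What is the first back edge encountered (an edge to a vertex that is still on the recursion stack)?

ast→auth

DFS from auth (visiting each vertex's neighbors in the order listed); mark gray on enter, black on exit:
auth gray
  opt gray
    log gray
    log black
    cache gray
    cache black
    lexer gray
      lexer→log: log black — skip
    lexer black
    io gray
      utils gray
      utils black
    io black
  opt black
  auth→lexer: lexer black — skip
  ast gray
    sched gray
      codegen gray
        codegen→utils: utils black — skip
        codegen→io: io black — skip
        codegen→log: log black — skip
      codegen black
      sched→opt: opt black — skip
      sched→io: io black — skip
    sched black
    ast→log: log black — skip
    ast→auth: auth is gray → back edge
First back edge: ast → auth.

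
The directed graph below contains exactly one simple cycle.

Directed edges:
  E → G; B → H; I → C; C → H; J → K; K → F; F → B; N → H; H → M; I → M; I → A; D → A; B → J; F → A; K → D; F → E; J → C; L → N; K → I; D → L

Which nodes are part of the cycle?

B, F, J, K

DFS with gray/black marking from K:
K gray
  I gray
    A gray
    A black
    M gray
    M black
    C gray
      H gray
        H→M: M black — skip
      H black
    C black
  I black
  F gray
    E gray
      G gray
      G black
    E black
    F→A: A black — skip
    B gray
      B→H: H black — skip
      J gray
        J→C: C black — skip
        J→K: K is gray → back edge
Back edge closes the cycle K → F → B → J → K; its vertices are {B, F, J, K}.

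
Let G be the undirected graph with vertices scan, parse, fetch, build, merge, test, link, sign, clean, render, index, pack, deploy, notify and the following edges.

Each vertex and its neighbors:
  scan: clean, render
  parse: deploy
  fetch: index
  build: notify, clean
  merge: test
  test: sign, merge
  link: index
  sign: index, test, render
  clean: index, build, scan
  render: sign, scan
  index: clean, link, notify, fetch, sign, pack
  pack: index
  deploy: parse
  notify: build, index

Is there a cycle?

DFS, tracking each vertex's parent; an edge to a visited non-parent vertex closes a cycle.
Start from fetch:
visit fetch (parent –)
  visit index (parent fetch)
    visit clean (parent index)
      clean–index: parent, skip
      visit build (parent clean)
        visit notify (parent build)
          notify–build: parent, skip
          notify–index: index visited and ≠ parent → cycle
Cycle: index – clean – build – notify – index.

Yes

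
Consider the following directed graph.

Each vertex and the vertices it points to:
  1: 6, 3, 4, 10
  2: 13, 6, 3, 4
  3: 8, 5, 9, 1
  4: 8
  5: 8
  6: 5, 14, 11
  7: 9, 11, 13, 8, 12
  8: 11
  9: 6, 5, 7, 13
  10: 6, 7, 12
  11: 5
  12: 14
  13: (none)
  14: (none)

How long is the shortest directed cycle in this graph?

2

For each vertex v, BFS finds the shortest path from v back to v.
The shortest such closed walk is 3 → 1 → 3, length 2.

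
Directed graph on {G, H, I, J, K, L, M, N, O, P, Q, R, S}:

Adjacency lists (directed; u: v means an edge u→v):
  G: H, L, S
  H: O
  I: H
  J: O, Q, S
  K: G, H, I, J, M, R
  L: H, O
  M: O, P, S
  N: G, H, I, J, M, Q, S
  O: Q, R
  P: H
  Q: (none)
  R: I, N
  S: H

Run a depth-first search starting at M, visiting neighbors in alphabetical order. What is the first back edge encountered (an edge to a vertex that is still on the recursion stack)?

DFS from M (visiting neighbors in alphabetical order); mark gray on enter, black on exit:
M gray
  O gray
    Q gray
    Q black
    R gray
      I gray
        H gray
          H→O: O is gray → back edge
First back edge: H → O.

H->O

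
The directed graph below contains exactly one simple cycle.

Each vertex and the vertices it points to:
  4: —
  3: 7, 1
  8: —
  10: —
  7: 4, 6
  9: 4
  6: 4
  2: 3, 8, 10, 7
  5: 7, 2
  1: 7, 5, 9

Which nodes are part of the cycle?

DFS with gray/black marking from 1:
1 gray
  7 gray
    4 gray
    4 black
    6 gray
      6→4: 4 black — skip
    6 black
  7 black
  5 gray
    5→7: 7 black — skip
    2 gray
      3 gray
        3→7: 7 black — skip
        3→1: 1 is gray → back edge
Back edge closes the cycle 1 → 5 → 2 → 3 → 1; its vertices are {1, 2, 3, 5}.

1, 2, 3, 5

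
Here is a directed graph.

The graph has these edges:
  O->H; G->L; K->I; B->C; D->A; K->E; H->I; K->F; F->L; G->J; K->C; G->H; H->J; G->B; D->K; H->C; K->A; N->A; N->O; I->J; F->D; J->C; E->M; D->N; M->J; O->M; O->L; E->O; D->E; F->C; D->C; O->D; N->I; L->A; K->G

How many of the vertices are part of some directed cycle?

6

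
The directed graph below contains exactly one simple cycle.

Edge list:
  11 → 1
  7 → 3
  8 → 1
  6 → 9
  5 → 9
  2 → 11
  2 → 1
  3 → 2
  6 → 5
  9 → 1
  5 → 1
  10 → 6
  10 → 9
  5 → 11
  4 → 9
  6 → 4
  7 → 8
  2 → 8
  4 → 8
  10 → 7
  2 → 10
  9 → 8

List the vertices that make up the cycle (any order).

2, 3, 7, 10

DFS with gray/black marking from 10:
10 gray
  7 gray
    3 gray
      2 gray
        2→10: 10 is gray → back edge
Back edge closes the cycle 10 → 7 → 3 → 2 → 10; its vertices are {2, 3, 7, 10}.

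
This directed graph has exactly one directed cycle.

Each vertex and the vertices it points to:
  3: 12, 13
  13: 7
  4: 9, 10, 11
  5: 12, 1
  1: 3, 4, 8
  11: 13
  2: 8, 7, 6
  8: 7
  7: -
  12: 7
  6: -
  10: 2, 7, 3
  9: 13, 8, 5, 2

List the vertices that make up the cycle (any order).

1, 4, 5, 9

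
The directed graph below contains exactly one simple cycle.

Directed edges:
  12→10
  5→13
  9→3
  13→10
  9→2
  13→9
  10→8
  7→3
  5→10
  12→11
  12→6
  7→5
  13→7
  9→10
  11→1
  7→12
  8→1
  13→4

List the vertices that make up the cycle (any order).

DFS with gray/black marking from 13:
13 gray
  7 gray
    3 gray
    3 black
    5 gray
      5→13: 13 is gray → back edge
Back edge closes the cycle 13 → 7 → 5 → 13; its vertices are {5, 7, 13}.

5, 7, 13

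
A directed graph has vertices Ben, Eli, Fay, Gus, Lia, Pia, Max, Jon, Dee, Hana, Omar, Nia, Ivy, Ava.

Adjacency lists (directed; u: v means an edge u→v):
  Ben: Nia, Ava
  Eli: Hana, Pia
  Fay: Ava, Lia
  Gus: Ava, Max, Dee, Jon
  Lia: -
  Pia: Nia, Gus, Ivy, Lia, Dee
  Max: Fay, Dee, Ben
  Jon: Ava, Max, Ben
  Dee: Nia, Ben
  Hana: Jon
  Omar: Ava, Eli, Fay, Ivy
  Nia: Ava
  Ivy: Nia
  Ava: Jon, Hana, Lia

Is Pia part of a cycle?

Pia lies on a cycle iff there is a path from Pia back to itself.
Exploring from Pia, it never reaches itself; equivalently, its strongly connected component is a singleton.

No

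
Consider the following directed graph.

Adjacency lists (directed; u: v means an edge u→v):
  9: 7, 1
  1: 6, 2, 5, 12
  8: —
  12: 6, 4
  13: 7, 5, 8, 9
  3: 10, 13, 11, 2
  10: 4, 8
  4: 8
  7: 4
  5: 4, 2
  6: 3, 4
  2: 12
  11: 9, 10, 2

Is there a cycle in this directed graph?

DFS with white/gray/black marking, starting from 12:
12 gray
  6 gray
    3 gray
      10 gray
        4 gray
          8 gray
          8 black
        4 black
        10→8: 8 black — skip
      10 black
      13 gray
        7 gray
          7→4: 4 black — skip
        7 black
        5 gray
          5→4: 4 black — skip
          2 gray
            2→12: 12 is gray → back edge
Back edge found, so a cycle exists: 12 → 6 → 3 → 13 → 5 → 2 → 12.

Yes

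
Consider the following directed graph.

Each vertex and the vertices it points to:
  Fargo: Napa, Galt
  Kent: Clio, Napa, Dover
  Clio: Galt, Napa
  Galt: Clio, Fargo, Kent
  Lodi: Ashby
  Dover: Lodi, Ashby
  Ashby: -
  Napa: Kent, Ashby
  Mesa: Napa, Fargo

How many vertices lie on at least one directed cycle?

A vertex is on a directed cycle iff it belongs to a strongly connected component of size ≥ 2 (or has a self-loop).
The vertices on cycles are {Clio, Galt, Kent, Napa, Fargo} — 5 in total.

5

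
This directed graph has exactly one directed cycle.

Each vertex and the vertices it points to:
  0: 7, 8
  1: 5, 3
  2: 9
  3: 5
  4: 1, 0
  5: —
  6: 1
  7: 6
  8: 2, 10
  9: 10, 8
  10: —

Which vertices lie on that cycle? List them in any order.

2, 8, 9

DFS with gray/black marking from 8:
8 gray
  2 gray
    9 gray
      10 gray
      10 black
      9→8: 8 is gray → back edge
Back edge closes the cycle 8 → 2 → 9 → 8; its vertices are {2, 8, 9}.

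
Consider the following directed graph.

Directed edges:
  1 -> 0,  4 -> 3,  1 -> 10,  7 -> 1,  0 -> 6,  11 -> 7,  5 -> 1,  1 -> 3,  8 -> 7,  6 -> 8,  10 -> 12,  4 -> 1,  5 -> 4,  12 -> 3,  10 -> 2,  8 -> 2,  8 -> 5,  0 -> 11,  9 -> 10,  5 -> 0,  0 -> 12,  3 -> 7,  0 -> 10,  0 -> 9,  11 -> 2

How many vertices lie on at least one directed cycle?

12

A vertex is on a directed cycle iff it belongs to a strongly connected component of size ≥ 2 (or has a self-loop).
The vertices on cycles are {0, 1, 3, 4, 5, 6, 7, 8, 9, 10, 11, 12} — 12 in total.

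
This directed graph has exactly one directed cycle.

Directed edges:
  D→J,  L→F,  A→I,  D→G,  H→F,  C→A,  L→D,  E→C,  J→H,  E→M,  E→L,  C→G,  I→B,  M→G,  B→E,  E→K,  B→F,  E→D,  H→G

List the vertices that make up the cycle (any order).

A, B, C, E, I

DFS with gray/black marking from B:
B gray
  F gray
  F black
  E gray
    K gray
    K black
    C gray
      A gray
        I gray
          I→B: B is gray → back edge
Back edge closes the cycle B → E → C → A → I → B; its vertices are {A, B, C, E, I}.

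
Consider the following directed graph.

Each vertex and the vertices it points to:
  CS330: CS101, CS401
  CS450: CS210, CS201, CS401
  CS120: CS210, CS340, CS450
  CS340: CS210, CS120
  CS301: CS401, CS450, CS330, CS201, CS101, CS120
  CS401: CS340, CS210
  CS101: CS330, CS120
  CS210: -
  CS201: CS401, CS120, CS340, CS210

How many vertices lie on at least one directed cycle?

7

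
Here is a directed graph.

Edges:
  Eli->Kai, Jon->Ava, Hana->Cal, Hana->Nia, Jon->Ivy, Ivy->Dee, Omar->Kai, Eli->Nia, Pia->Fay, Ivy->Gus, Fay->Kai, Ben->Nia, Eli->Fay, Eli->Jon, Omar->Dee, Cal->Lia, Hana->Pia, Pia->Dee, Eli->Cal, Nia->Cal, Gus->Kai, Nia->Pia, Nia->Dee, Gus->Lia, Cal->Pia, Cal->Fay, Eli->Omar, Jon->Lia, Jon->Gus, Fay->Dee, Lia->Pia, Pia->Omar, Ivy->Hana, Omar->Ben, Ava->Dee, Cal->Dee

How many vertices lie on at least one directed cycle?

A vertex is on a directed cycle iff it belongs to a strongly connected component of size ≥ 2 (or has a self-loop).
The vertices on cycles are {Ben, Cal, Lia, Nia, Pia, Omar} — 6 in total.

6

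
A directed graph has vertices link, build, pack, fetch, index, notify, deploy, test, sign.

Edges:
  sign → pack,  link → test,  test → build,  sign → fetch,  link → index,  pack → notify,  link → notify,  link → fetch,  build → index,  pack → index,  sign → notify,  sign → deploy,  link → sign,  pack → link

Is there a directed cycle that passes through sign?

sign is on a cycle iff sign can reach itself via ≥1 edge.
sign → pack → link → sign — yes.

Yes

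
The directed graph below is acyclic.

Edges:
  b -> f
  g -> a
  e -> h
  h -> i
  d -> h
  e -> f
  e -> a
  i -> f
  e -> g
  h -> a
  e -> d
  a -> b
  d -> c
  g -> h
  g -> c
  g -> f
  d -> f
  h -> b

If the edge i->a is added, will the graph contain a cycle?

Adding i→a creates a cycle iff a can already reach i.
Explore from a: no path reaches i. The graph stays acyclic.

No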